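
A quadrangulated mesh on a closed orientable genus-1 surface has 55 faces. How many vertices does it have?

55

χ = 2 − 2·1 = 0, and every face is a square so 4F = 2E.
E = 4·55/2 = 110. Then V = 0 + E − F = 0 + 110 − 55 = 55.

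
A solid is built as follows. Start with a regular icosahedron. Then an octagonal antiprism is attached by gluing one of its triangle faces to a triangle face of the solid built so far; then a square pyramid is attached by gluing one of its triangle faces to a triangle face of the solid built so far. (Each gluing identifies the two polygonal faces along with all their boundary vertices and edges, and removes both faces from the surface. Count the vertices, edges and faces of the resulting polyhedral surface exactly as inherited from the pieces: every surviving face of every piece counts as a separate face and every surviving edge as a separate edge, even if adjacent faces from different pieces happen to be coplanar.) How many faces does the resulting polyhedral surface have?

A regular icosahedron: V=12, E=30, F=20.
Attach an octagonal antiprism (V=16, E=32, F=18) along a 3-gon: merge 3 vertices and 3 edges, delete both glued faces → V=25, E=59, F=36.
Attach a square pyramid (V=5, E=8, F=5) along a 3-gon: merge 3 vertices and 3 edges, delete both glued faces → V=27, E=64, F=39.
Check: V − E + F = 27 − 64 + 39 = 2.

39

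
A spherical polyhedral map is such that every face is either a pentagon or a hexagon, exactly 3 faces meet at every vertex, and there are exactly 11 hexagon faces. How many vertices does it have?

42

Let x be the number of pentagons; then F = 11 + x.
Edge–face incidences: 2E = 6·11 + 5·x = 66 + 5x.
Every vertex has degree 3, so 3V = 2E.
Euler: V − E + F = 2 ⇒ (2E)/3 − E + (11 + x) = 2.
Multiply by 6: 2·(2E) − 3·(2E) + 6·(11 + x) = 12, i.e. 66 + 6x − (66 + 5x) = 12.
Collecting terms: x = 12.
Then 2E = 66 + 5·12 = 126, so E = 63, V = 2E/3 = 42, F = 11 + 12 = 23.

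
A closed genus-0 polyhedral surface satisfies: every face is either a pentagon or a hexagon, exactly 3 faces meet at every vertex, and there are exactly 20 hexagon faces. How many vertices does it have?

Let x be the number of pentagons; then F = 20 + x.
Edge–face incidences: 2E = 6·20 + 5·x = 120 + 5x.
Every vertex has degree 3, so 3V = 2E.
Euler: V − E + F = 2 ⇒ (2E)/3 − E + (20 + x) = 2.
Multiply by 6: 2·(2E) − 3·(2E) + 6·(20 + x) = 12, i.e. 120 + 6x − (120 + 5x) = 12.
Collecting terms: x = 12.
Then 2E = 120 + 5·12 = 180, so E = 90, V = 2E/3 = 60, F = 20 + 12 = 32.

60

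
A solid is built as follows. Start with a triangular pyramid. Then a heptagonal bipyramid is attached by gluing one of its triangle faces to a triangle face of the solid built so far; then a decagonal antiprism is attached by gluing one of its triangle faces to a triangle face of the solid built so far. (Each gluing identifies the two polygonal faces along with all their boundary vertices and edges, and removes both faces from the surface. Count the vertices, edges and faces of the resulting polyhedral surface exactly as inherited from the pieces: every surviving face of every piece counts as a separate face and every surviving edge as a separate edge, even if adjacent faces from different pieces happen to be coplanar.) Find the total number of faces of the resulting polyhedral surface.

A triangular pyramid: V=4, E=6, F=4.
Attach a heptagonal bipyramid (V=9, E=21, F=14) along a 3-gon: merge 3 vertices and 3 edges, delete both glued faces → V=10, E=24, F=16.
Attach a decagonal antiprism (V=20, E=40, F=22) along a 3-gon: merge 3 vertices and 3 edges, delete both glued faces → V=27, E=61, F=36.
Check: V − E + F = 27 − 61 + 36 = 2.

36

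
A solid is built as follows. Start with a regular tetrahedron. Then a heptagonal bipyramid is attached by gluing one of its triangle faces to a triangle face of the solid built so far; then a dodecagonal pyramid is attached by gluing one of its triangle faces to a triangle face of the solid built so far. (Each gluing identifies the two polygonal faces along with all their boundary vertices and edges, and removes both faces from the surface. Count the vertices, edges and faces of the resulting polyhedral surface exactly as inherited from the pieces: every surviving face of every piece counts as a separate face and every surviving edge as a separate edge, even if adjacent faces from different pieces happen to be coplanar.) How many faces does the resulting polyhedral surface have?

27

A regular tetrahedron: V=4, E=6, F=4.
Attach a heptagonal bipyramid (V=9, E=21, F=14) along a 3-gon: merge 3 vertices and 3 edges, delete both glued faces → V=10, E=24, F=16.
Attach a dodecagonal pyramid (V=13, E=24, F=13) along a 3-gon: merge 3 vertices and 3 edges, delete both glued faces → V=20, E=45, F=27.
Check: V − E + F = 20 − 45 + 27 = 2.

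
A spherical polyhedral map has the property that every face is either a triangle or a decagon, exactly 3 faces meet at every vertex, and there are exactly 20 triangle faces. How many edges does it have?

90

Let x be the number of decagons; then F = 20 + x.
Edge–face incidences: 2E = 3·20 + 10·x = 60 + 10x.
Every vertex has degree 3, so 3V = 2E.
Euler: V − E + F = 2 ⇒ (2E)/3 − E + (20 + x) = 2.
Multiply by 6: 2·(2E) − 3·(2E) + 6·(20 + x) = 12, i.e. 120 + 6x − (60 + 10x) = 12.
Collecting terms: −4x + 60 = 12, so −4x = −48, so x = 12.
Then 2E = 60 + 10·12 = 180, so E = 90, V = 2E/3 = 60, F = 20 + 12 = 32.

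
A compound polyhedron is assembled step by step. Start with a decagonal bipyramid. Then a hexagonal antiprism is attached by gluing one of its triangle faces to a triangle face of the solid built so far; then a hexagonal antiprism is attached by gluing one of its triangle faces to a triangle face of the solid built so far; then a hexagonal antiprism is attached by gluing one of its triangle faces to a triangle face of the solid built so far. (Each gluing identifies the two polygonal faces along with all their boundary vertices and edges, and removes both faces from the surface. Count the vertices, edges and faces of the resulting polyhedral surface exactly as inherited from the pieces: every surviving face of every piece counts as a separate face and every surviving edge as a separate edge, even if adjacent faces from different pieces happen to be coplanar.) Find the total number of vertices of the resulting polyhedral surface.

39

A decagonal bipyramid: V=12, E=30, F=20.
Attach a hexagonal antiprism (V=12, E=24, F=14) along a 3-gon: merge 3 vertices and 3 edges, delete both glued faces → V=21, E=51, F=32.
Attach a hexagonal antiprism (V=12, E=24, F=14) along a 3-gon: merge 3 vertices and 3 edges, delete both glued faces → V=30, E=72, F=44.
Attach a hexagonal antiprism (V=12, E=24, F=14) along a 3-gon: merge 3 vertices and 3 edges, delete both glued faces → V=39, E=93, F=56.
Check: V − E + F = 39 − 93 + 56 = 2.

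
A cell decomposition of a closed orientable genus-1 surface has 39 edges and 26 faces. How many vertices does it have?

13

For a closed orientable surface of genus 1, χ = 2 − 2·1 = 0.
V = 0 + E − F = 0 + 39 − 26 = 13.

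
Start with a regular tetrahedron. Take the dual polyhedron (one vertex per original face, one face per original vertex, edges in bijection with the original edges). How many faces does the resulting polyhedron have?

The base solid has V = 4, E = 6, F = 4.
The dual swaps V and F and preserves E: V′ = F = 4, E′ = E = 6, F′ = V = 4.

4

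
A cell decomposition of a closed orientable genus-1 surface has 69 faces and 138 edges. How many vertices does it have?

69

For a closed orientable surface of genus 1, χ = 2 − 2·1 = 0.
V = 0 + E − F = 0 + 138 − 69 = 69.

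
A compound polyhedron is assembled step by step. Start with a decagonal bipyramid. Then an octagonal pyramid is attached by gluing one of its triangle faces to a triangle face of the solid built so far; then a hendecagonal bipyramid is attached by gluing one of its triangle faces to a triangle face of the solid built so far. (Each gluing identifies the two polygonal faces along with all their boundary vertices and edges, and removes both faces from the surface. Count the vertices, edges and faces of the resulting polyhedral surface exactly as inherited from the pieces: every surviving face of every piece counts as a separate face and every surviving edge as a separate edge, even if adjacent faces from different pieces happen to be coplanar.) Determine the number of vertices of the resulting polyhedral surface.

28

A decagonal bipyramid: V=12, E=30, F=20.
Attach an octagonal pyramid (V=9, E=16, F=9) along a 3-gon: merge 3 vertices and 3 edges, delete both glued faces → V=18, E=43, F=27.
Attach a hendecagonal bipyramid (V=13, E=33, F=22) along a 3-gon: merge 3 vertices and 3 edges, delete both glued faces → V=28, E=73, F=47.
Check: V − E + F = 28 − 73 + 47 = 2.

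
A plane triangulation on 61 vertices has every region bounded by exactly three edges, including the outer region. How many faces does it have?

In a plane triangulation 3F = 2E and V − E + F = 2, so F = 2V − 4 = 2·61 − 4 = 118.

118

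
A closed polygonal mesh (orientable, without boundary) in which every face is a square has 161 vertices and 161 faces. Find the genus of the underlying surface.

1

Every face is a square, so 2E = 4·161 = 644, giving E = 322.
χ = V − E + F = 161 − 322 + 161 = 0.
For a closed orientable surface χ = 2 − 2g, so g = (2 − (0))/2 = 1.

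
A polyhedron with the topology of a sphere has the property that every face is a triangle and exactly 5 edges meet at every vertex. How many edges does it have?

Each face has 3 edges and each edge borders two faces, so 2E = 3F.
Each vertex has degree 5, so 5V = 2E and hence V = 3F/5.
Euler: V − E + F = 2 ⇒ (3F/5) − (3F/2) + F = 2.
Multiply by 10: (6 − 15 + 10)F = 20, i.e. 1F = 20.
So F = 20, E = 3·20/2 = 30, V = 3·20/5 = 12.

30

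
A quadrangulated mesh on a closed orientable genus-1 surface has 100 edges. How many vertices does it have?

50

χ = 2 − 2·1 = 0, and every face is a square so 4F = 2E.
F = 2E/4 = 50. Then V = 0 + E − F = 0 + 100 − 50 = 50.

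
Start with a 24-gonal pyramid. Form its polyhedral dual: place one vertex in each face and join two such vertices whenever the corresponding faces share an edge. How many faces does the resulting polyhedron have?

25

The base solid has V = 25, E = 48, F = 25.
The dual swaps V and F and preserves E: V′ = F = 25, E′ = E = 48, F′ = V = 25.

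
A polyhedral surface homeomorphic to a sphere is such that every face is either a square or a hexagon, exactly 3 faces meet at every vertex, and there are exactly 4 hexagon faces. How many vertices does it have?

16

Let x be the number of squares; then F = 4 + x.
Edge–face incidences: 2E = 6·4 + 4·x = 24 + 4x.
Every vertex has degree 3, so 3V = 2E.
Euler: V − E + F = 2 ⇒ (2E)/3 − E + (4 + x) = 2.
Multiply by 6: 2·(2E) − 3·(2E) + 6·(4 + x) = 12, i.e. 24 + 6x − (24 + 4x) = 12.
Collecting terms: 2x = 12, so x = 6.
Then 2E = 24 + 4·6 = 48, so E = 24, V = 2E/3 = 16, F = 4 + 6 = 10.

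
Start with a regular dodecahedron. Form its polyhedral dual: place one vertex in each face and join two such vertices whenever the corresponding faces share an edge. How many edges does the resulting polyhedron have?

30

The base solid has V = 20, E = 30, F = 12.
The dual swaps V and F and preserves E: V′ = F = 12, E′ = E = 30, F′ = V = 20.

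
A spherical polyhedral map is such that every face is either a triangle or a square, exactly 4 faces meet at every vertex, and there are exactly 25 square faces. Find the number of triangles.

Let x be the number of triangles; then F = 25 + x.
Edge–face incidences: 2E = 4·25 + 3·x = 100 + 3x.
Every vertex has degree 4, so 4V = 2E.
Euler: V − E + F = 2 ⇒ (2E)/4 − E + (25 + x) = 2.
Multiply by 8: 2·(2E) − 4·(2E) + 8·(25 + x) = 16, i.e. 200 + 8x − 2·(100 + 3x) = 16.
Collecting terms: 2x = 16, so x = 8.
Then 2E = 100 + 3·8 = 124, so E = 62, V = 2E/4 = 31, F = 25 + 8 = 33.

8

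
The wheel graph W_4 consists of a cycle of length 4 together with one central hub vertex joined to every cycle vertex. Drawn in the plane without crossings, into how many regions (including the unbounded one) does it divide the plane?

W_4 has V = 4 + 1 = 5 vertices and E = 2·4 = 8 edges.
By Euler's formula F = 2 − V + E = 2 − 5 + 8 = 5.

5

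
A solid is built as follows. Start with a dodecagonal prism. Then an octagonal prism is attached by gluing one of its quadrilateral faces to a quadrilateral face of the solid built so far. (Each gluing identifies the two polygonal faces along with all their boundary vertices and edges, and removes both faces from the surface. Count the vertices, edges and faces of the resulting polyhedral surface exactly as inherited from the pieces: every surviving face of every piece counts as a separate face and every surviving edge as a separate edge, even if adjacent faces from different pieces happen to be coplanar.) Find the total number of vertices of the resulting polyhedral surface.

36

A dodecagonal prism: V=24, E=36, F=14.
Attach an octagonal prism (V=16, E=24, F=10) along a 4-gon: merge 4 vertices and 4 edges, delete both glued faces → V=36, E=56, F=22.
Check: V − E + F = 36 − 56 + 22 = 2.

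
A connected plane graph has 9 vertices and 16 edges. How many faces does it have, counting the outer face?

9

Euler's formula for a connected plane graph: V − E + F = 2, so F = 2 − 9 + 16 = 9.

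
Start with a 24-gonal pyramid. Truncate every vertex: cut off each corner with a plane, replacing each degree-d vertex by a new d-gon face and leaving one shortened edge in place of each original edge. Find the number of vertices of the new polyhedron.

96

The base solid has V = 25, E = 48, F = 25.
Truncation replaces each original edge-end by a new vertex, so V′ = 2E = 96.
Each original edge survives, and each old vertex of degree d contributes d new edges; summing degrees gives Σd = 2E, so E′ = E + 2E = 3E = 144.
Each original face survives and each original vertex becomes one new face: F′ = F + V = 50.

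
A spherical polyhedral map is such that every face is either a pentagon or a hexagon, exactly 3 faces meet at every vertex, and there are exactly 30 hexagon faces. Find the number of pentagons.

12

Let x be the number of pentagons; then F = 30 + x.
Edge–face incidences: 2E = 6·30 + 5·x = 180 + 5x.
Every vertex has degree 3, so 3V = 2E.
Euler: V − E + F = 2 ⇒ (2E)/3 − E + (30 + x) = 2.
Multiply by 6: 2·(2E) − 3·(2E) + 6·(30 + x) = 12, i.e. 180 + 6x − (180 + 5x) = 12.
Collecting terms: x = 12.
Then 2E = 180 + 5·12 = 240, so E = 120, V = 2E/3 = 80, F = 30 + 12 = 42.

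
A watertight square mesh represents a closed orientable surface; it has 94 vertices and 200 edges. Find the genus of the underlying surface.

Every face is a square and each edge borders two faces, so 4F = 2·200, giving F = 100.
χ = V − E + F = 94 − 200 + 100 = -6.
For a closed orientable surface χ = 2 − 2g, so g = (2 − (-6))/2 = 4.

4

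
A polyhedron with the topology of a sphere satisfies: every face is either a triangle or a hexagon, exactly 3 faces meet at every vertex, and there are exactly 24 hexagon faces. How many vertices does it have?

Let x be the number of triangles; then F = 24 + x.
Edge–face incidences: 2E = 6·24 + 3·x = 144 + 3x.
Every vertex has degree 3, so 3V = 2E.
Euler: V − E + F = 2 ⇒ (2E)/3 − E + (24 + x) = 2.
Multiply by 6: 2·(2E) − 3·(2E) + 6·(24 + x) = 12, i.e. 144 + 6x − (144 + 3x) = 12.
Collecting terms: 3x = 12, so x = 4.
Then 2E = 144 + 3·4 = 156, so E = 78, V = 2E/3 = 52, F = 24 + 4 = 28.

52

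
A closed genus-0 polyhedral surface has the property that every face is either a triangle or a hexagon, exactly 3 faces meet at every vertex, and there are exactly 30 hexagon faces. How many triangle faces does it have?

4

Let x be the number of triangles; then F = 30 + x.
Edge–face incidences: 2E = 6·30 + 3·x = 180 + 3x.
Every vertex has degree 3, so 3V = 2E.
Euler: V − E + F = 2 ⇒ (2E)/3 − E + (30 + x) = 2.
Multiply by 6: 2·(2E) − 3·(2E) + 6·(30 + x) = 12, i.e. 180 + 6x − (180 + 3x) = 12.
Collecting terms: 3x = 12, so x = 4.
Then 2E = 180 + 3·4 = 192, so E = 96, V = 2E/3 = 64, F = 30 + 4 = 34.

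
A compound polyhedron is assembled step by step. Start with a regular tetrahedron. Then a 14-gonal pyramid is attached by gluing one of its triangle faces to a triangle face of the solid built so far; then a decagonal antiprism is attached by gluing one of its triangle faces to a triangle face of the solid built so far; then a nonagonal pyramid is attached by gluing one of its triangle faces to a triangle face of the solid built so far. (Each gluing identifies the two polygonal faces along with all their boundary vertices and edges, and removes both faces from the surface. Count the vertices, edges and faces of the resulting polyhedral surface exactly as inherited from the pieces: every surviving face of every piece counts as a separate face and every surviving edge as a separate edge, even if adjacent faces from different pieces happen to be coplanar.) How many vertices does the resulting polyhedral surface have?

40

A regular tetrahedron: V=4, E=6, F=4.
Attach a 14-gonal pyramid (V=15, E=28, F=15) along a 3-gon: merge 3 vertices and 3 edges, delete both glued faces → V=16, E=31, F=17.
Attach a decagonal antiprism (V=20, E=40, F=22) along a 3-gon: merge 3 vertices and 3 edges, delete both glued faces → V=33, E=68, F=37.
Attach a nonagonal pyramid (V=10, E=18, F=10) along a 3-gon: merge 3 vertices and 3 edges, delete both glued faces → V=40, E=83, F=45.
Check: V − E + F = 40 − 83 + 45 = 2.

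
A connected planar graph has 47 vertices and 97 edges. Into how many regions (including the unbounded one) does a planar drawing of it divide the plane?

Euler's formula for a connected plane graph: V − E + F = 2, so F = 2 − 47 + 97 = 52.

52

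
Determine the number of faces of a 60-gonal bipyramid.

120

A bipyramid over an n-gon has 2n triangular faces and n + 2 vertices: V = 60 + 2 = 62, E = 3·60 = 180, F = 2·60 = 120.
Check: V − E + F = 62 − 180 + 120 = 2.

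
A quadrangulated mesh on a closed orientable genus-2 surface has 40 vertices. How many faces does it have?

χ = 2 − 2·2 = -2, and every face is a square so 4F = 2E.
V − E + F = -2 with E = 4F/2 gives 40 − (4/2 − 1)·F = -2, so F = 42 and E = 84.

42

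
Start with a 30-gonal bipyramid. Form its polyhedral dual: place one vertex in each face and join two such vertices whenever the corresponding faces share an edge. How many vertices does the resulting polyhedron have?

The base solid has V = 32, E = 90, F = 60.
The dual swaps V and F and preserves E: V′ = F = 60, E′ = E = 90, F′ = V = 32.

60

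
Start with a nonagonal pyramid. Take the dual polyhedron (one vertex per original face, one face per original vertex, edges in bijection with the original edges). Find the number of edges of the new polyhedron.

18

The base solid has V = 10, E = 18, F = 10.
The dual swaps V and F and preserves E: V′ = F = 10, E′ = E = 18, F′ = V = 10.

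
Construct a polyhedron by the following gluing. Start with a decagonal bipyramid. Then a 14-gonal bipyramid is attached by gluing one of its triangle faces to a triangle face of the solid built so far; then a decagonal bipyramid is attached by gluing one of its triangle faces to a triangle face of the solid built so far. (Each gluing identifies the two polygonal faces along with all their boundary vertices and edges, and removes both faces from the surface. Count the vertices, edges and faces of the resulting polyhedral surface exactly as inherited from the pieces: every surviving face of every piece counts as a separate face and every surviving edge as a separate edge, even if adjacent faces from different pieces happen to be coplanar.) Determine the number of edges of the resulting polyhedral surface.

A decagonal bipyramid: V=12, E=30, F=20.
Attach a 14-gonal bipyramid (V=16, E=42, F=28) along a 3-gon: merge 3 vertices and 3 edges, delete both glued faces → V=25, E=69, F=46.
Attach a decagonal bipyramid (V=12, E=30, F=20) along a 3-gon: merge 3 vertices and 3 edges, delete both glued faces → V=34, E=96, F=64.
Check: V − E + F = 34 − 96 + 64 = 2.

96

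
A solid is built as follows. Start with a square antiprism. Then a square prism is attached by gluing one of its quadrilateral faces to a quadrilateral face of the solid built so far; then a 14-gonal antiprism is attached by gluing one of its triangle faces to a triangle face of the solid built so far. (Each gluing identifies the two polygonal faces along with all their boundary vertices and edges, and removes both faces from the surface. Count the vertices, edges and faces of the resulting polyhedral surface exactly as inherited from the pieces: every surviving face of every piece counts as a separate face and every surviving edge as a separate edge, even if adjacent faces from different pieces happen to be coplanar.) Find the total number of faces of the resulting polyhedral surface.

A square antiprism: V=8, E=16, F=10.
Attach a square prism (V=8, E=12, F=6) along a 4-gon: merge 4 vertices and 4 edges, delete both glued faces → V=12, E=24, F=14.
Attach a 14-gonal antiprism (V=28, E=56, F=30) along a 3-gon: merge 3 vertices and 3 edges, delete both glued faces → V=37, E=77, F=42.
Check: V − E + F = 37 − 77 + 42 = 2.

42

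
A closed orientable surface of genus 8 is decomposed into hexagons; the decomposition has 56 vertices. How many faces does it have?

35

χ = 2 − 2·8 = -14, and every face is a hexagon so 6F = 2E.
V − E + F = -14 with E = 6F/2 gives 56 − (6/2 − 1)·F = -14, so F = 35 and E = 105.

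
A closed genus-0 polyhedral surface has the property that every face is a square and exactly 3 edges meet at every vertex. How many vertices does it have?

8

Each face has 4 edges and each edge borders two faces, so 2E = 4F.
Each vertex has degree 3, so 3V = 2E and hence V = 4F/3.
Euler: V − E + F = 2 ⇒ (4F/3) − (4F/2) + F = 2.
Multiply by 6: (8 − 12 + 6)F = 12, i.e. 2F = 12.
So F = 6, E = 4·6/2 = 12, V = 4·6/3 = 8.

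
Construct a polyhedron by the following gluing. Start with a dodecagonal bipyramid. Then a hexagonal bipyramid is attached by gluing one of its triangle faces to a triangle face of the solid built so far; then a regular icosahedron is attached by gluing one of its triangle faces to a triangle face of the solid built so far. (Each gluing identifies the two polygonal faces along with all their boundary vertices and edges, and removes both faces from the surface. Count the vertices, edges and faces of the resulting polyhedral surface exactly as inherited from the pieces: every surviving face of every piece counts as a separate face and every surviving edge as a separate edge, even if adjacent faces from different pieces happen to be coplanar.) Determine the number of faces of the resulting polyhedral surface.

52

A dodecagonal bipyramid: V=14, E=36, F=24.
Attach a hexagonal bipyramid (V=8, E=18, F=12) along a 3-gon: merge 3 vertices and 3 edges, delete both glued faces → V=19, E=51, F=34.
Attach a regular icosahedron (V=12, E=30, F=20) along a 3-gon: merge 3 vertices and 3 edges, delete both glued faces → V=28, E=78, F=52.
Check: V − E + F = 28 − 78 + 52 = 2.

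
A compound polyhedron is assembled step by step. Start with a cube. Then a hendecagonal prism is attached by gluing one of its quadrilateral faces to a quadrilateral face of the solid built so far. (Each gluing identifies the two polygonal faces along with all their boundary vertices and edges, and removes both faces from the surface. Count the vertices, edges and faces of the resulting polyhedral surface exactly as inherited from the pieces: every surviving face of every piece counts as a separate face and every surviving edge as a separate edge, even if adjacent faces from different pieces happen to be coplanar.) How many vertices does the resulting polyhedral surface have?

26

A cube: V=8, E=12, F=6.
Attach a hendecagonal prism (V=22, E=33, F=13) along a 4-gon: merge 4 vertices and 4 edges, delete both glued faces → V=26, E=41, F=17.
Check: V − E + F = 26 − 41 + 17 = 2.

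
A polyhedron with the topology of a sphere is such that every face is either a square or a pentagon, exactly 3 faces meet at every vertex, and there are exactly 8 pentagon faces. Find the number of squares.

Let x be the number of squares; then F = 8 + x.
Edge–face incidences: 2E = 5·8 + 4·x = 40 + 4x.
Every vertex has degree 3, so 3V = 2E.
Euler: V − E + F = 2 ⇒ (2E)/3 − E + (8 + x) = 2.
Multiply by 6: 2·(2E) − 3·(2E) + 6·(8 + x) = 12, i.e. 48 + 6x − (40 + 4x) = 12.
Collecting terms: 2x + 8 = 12, so 2x = 4, so x = 2.
Then 2E = 40 + 4·2 = 48, so E = 24, V = 2E/3 = 16, F = 8 + 2 = 10.

2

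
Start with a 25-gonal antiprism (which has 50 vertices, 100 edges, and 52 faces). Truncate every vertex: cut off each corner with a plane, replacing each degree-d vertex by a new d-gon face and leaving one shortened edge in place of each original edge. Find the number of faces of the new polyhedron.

Truncation replaces each original edge-end by a new vertex, so V′ = 2E = 200.
Each original edge survives, and each old vertex of degree d contributes d new edges; summing degrees gives Σd = 2E, so E′ = E + 2E = 3E = 300.
Each original face survives and each original vertex becomes one new face: F′ = F + V = 102.

102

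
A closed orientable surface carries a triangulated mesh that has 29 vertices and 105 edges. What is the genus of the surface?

Every face is a triangle and each edge borders two faces, so 3F = 2·105, giving F = 70.
χ = V − E + F = 29 − 105 + 70 = -6.
For a closed orientable surface χ = 2 − 2g, so g = (2 − (-6))/2 = 4.

4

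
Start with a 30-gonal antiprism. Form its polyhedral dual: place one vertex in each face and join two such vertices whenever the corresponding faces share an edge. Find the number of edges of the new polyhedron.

The base solid has V = 60, E = 120, F = 62.
The dual swaps V and F and preserves E: V′ = F = 62, E′ = E = 120, F′ = V = 60.

120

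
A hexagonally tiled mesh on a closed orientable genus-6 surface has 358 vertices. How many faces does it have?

χ = 2 − 2·6 = -10, and every face is a hexagon so 6F = 2E.
V − E + F = -10 with E = 6F/2 gives 358 − (6/2 − 1)·F = -10, so F = 184 and E = 552.

184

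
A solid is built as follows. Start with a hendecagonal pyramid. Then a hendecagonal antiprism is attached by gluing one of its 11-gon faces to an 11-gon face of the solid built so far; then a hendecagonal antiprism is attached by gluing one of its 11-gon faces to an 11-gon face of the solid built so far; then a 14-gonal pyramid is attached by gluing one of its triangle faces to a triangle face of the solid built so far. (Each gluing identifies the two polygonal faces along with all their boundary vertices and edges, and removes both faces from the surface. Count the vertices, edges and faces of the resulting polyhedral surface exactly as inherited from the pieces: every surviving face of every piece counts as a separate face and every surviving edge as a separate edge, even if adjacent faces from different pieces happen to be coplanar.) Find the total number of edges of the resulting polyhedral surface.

A hendecagonal pyramid: V=12, E=22, F=12.
Attach a hendecagonal antiprism (V=22, E=44, F=24) along an 11-gon: merge 11 vertices and 11 edges, delete both glued faces → V=23, E=55, F=34.
Attach a hendecagonal antiprism (V=22, E=44, F=24) along an 11-gon: merge 11 vertices and 11 edges, delete both glued faces → V=34, E=88, F=56.
Attach a 14-gonal pyramid (V=15, E=28, F=15) along a 3-gon: merge 3 vertices and 3 edges, delete both glued faces → V=46, E=113, F=69.
Check: V − E + F = 46 − 113 + 69 = 2.

113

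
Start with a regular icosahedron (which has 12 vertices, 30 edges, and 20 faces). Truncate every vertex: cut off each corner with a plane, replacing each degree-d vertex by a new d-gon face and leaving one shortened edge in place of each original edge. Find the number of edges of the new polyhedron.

90

Truncation replaces each original edge-end by a new vertex, so V′ = 2E = 60.
Each original edge survives, and each old vertex of degree d contributes d new edges; summing degrees gives Σd = 2E, so E′ = E + 2E = 3E = 90.
Each original face survives and each original vertex becomes one new face: F′ = F + V = 32.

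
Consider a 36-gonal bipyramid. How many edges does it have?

108

A bipyramid over an n-gon has 2n triangular faces and n + 2 vertices: V = 36 + 2 = 38, E = 3·36 = 108, F = 2·36 = 72.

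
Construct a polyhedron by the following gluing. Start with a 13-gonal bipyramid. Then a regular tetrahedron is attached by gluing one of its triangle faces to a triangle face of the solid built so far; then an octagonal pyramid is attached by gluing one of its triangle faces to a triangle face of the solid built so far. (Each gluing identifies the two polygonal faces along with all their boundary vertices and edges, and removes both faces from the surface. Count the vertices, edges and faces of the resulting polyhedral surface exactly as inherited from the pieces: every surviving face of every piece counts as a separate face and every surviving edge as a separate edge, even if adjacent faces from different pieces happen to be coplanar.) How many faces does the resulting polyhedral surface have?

A 13-gonal bipyramid: V=15, E=39, F=26.
Attach a regular tetrahedron (V=4, E=6, F=4) along a 3-gon: merge 3 vertices and 3 edges, delete both glued faces → V=16, E=42, F=28.
Attach an octagonal pyramid (V=9, E=16, F=9) along a 3-gon: merge 3 vertices and 3 edges, delete both glued faces → V=22, E=55, F=35.
Check: V − E + F = 22 − 55 + 35 = 2.

35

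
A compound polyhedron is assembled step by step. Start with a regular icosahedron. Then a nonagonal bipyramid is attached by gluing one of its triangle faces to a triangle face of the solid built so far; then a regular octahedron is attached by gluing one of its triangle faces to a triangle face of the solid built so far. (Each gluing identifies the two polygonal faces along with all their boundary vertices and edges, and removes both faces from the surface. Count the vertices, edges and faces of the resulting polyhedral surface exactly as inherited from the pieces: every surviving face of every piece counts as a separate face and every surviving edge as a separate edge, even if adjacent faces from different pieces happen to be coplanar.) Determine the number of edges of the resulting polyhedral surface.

63

A regular icosahedron: V=12, E=30, F=20.
Attach a nonagonal bipyramid (V=11, E=27, F=18) along a 3-gon: merge 3 vertices and 3 edges, delete both glued faces → V=20, E=54, F=36.
Attach a regular octahedron (V=6, E=12, F=8) along a 3-gon: merge 3 vertices and 3 edges, delete both glued faces → V=23, E=63, F=42.
Check: V − E + F = 23 − 63 + 42 = 2.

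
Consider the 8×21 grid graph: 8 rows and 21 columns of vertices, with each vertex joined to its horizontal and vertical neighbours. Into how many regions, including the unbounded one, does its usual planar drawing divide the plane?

The grid has V = 8·21 = 168 vertices and E = 8·20 + 21·7 = 307 edges.
F = 2 − V + E = 2 − 168 + 307 = 141.

141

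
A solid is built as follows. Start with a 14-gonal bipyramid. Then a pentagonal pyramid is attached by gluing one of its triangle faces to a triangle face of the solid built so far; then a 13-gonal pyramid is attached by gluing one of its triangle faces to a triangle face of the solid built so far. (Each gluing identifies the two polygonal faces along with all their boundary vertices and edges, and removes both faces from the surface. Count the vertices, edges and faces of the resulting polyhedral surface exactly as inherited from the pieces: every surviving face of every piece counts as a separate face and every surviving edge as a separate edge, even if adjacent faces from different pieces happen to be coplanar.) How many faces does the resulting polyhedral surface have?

44

A 14-gonal bipyramid: V=16, E=42, F=28.
Attach a pentagonal pyramid (V=6, E=10, F=6) along a 3-gon: merge 3 vertices and 3 edges, delete both glued faces → V=19, E=49, F=32.
Attach a 13-gonal pyramid (V=14, E=26, F=14) along a 3-gon: merge 3 vertices and 3 edges, delete both glued faces → V=30, E=72, F=44.
Check: V − E + F = 30 − 72 + 44 = 2.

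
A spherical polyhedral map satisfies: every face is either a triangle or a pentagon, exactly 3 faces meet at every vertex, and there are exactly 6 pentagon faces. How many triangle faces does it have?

2

Let x be the number of triangles; then F = 6 + x.
Edge–face incidences: 2E = 5·6 + 3·x = 30 + 3x.
Every vertex has degree 3, so 3V = 2E.
Euler: V − E + F = 2 ⇒ (2E)/3 − E + (6 + x) = 2.
Multiply by 6: 2·(2E) − 3·(2E) + 6·(6 + x) = 12, i.e. 36 + 6x − (30 + 3x) = 12.
Collecting terms: 3x + 6 = 12, so 3x = 6, so x = 2.
Then 2E = 30 + 3·2 = 36, so E = 18, V = 2E/3 = 12, F = 6 + 2 = 8.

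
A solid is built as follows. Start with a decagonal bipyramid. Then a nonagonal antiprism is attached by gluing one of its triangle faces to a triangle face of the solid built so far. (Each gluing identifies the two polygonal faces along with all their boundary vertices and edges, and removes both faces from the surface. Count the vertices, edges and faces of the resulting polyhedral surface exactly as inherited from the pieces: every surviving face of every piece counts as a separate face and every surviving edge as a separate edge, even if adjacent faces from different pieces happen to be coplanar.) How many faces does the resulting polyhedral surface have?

A decagonal bipyramid: V=12, E=30, F=20.
Attach a nonagonal antiprism (V=18, E=36, F=20) along a 3-gon: merge 3 vertices and 3 edges, delete both glued faces → V=27, E=63, F=38.
Check: V − E + F = 27 − 63 + 38 = 2.

38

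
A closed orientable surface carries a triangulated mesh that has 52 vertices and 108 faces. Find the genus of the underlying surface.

Every face is a triangle, so 2E = 3·108 = 324, giving E = 162.
χ = V − E + F = 52 − 162 + 108 = -2.
For a closed orientable surface χ = 2 − 2g, so g = (2 − (-2))/2 = 2.

2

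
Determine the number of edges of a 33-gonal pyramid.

A pyramid on an n-gon base has one n-gon and n triangles: V = 33 + 1 = 34, E = 2·33 = 66, F = 33 + 1 = 34.

66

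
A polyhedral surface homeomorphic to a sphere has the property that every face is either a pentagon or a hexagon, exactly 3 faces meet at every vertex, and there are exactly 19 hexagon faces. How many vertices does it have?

Let x be the number of pentagons; then F = 19 + x.
Edge–face incidences: 2E = 6·19 + 5·x = 114 + 5x.
Every vertex has degree 3, so 3V = 2E.
Euler: V − E + F = 2 ⇒ (2E)/3 − E + (19 + x) = 2.
Multiply by 6: 2·(2E) − 3·(2E) + 6·(19 + x) = 12, i.e. 114 + 6x − (114 + 5x) = 12.
Collecting terms: x = 12.
Then 2E = 114 + 5·12 = 174, so E = 87, V = 2E/3 = 58, F = 19 + 12 = 31.

58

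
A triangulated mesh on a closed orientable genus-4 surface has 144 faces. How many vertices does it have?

χ = 2 − 2·4 = -6, and every face is a triangle so 3F = 2E.
E = 3·144/2 = 216. Then V = -6 + E − F = -6 + 216 − 144 = 66.

66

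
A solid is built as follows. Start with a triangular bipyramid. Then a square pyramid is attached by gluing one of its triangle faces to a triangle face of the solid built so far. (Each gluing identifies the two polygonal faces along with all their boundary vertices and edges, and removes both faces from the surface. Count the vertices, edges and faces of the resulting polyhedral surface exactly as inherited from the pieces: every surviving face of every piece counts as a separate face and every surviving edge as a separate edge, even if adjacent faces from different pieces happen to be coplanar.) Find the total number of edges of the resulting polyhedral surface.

A triangular bipyramid: V=5, E=9, F=6.
Attach a square pyramid (V=5, E=8, F=5) along a 3-gon: merge 3 vertices and 3 edges, delete both glued faces → V=7, E=14, F=9.
Check: V − E + F = 7 − 14 + 9 = 2.

14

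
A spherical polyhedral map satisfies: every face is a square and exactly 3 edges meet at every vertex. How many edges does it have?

12

Each face has 4 edges and each edge borders two faces, so 2E = 4F.
Each vertex has degree 3, so 3V = 2E and hence V = 4F/3.
Euler: V − E + F = 2 ⇒ (4F/3) − (4F/2) + F = 2.
Multiply by 6: (8 − 12 + 6)F = 12, i.e. 2F = 12.
So F = 6, E = 4·6/2 = 12, V = 4·6/3 = 8.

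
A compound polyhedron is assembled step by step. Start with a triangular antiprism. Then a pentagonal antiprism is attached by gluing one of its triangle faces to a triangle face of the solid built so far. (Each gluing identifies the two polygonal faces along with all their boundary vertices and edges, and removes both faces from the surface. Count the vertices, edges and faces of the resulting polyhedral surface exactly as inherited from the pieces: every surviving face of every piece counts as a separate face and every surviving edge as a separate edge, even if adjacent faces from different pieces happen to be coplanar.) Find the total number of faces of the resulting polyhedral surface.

A triangular antiprism: V=6, E=12, F=8.
Attach a pentagonal antiprism (V=10, E=20, F=12) along a 3-gon: merge 3 vertices and 3 edges, delete both glued faces → V=13, E=29, F=18.
Check: V − E + F = 13 − 29 + 18 = 2.

18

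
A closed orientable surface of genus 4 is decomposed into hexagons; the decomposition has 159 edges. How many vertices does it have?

χ = 2 − 2·4 = -6, and every face is a hexagon so 6F = 2E.
F = 2E/6 = 53. Then V = -6 + E − F = -6 + 159 − 53 = 100.

100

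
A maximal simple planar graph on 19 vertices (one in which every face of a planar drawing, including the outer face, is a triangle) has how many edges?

51

In a plane triangulation 3F = 2E and V − E + F = 2, so E = 3V − 6 = 3·19 − 6 = 51.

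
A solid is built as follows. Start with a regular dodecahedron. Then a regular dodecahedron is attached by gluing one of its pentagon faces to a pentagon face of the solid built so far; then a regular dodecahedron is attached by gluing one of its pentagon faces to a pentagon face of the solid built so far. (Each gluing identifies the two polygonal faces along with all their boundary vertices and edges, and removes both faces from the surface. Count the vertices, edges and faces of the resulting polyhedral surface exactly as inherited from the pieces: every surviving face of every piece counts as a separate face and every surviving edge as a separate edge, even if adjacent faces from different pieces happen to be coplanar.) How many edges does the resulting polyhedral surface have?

A regular dodecahedron: V=20, E=30, F=12.
Attach a regular dodecahedron (V=20, E=30, F=12) along a 5-gon: merge 5 vertices and 5 edges, delete both glued faces → V=35, E=55, F=22.
Attach a regular dodecahedron (V=20, E=30, F=12) along a 5-gon: merge 5 vertices and 5 edges, delete both glued faces → V=50, E=80, F=32.
Check: V − E + F = 50 − 80 + 32 = 2.

80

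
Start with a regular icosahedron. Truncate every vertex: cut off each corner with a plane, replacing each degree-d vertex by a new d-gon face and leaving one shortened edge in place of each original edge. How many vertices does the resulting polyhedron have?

The base solid has V = 12, E = 30, F = 20.
Truncation replaces each original edge-end by a new vertex, so V′ = 2E = 60.
Each original edge survives, and each old vertex of degree d contributes d new edges; summing degrees gives Σd = 2E, so E′ = E + 2E = 3E = 90.
Each original face survives and each original vertex becomes one new face: F′ = F + V = 32.

60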